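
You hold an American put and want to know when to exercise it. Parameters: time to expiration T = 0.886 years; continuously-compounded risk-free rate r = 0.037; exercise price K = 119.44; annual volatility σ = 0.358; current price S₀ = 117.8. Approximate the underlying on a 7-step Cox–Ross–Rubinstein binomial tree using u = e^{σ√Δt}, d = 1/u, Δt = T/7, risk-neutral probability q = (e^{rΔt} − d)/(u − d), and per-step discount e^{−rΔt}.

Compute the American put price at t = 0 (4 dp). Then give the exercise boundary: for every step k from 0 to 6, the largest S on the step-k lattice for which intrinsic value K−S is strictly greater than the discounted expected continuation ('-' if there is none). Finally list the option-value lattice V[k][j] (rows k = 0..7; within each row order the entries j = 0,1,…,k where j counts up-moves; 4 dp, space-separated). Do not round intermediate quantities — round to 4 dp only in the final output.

Δt=0.12657, u=1.13583, d=0.88041, q=0.48658, disc=e^(-rΔt)=0.99533
k=7 terminal: V=max(K-S,0) → 71.1400 57.1275 39.0498 15.7275 0.0000 0.0000 0.0000 0.0000
k=6: j=0 S=54.8607 intr=64.5793 cont=64.0213 V=64.5793[EX]; j=1 S=70.7765 intr=48.6635 cont=48.1054 V=48.6635[EX]; j=2 S=91.3098 intr=28.1302 cont=27.5722 V=28.1302[EX]; j=3 S=117.8000 intr=1.6400 cont=8.0371 V=8.0371[hold]; j=4 S=151.9754 intr=0.0000 cont=0.0000 V=0.0000[hold]; j=5 S=196.0656 intr=0.0000 cont=0.0000 V=0.0000[hold]; j=6 S=252.9469 intr=0.0000 cont=0.0000 V=0.0000[hold]  S*(6)=91.3098
k=5: j=0 S=62.3125 intr=57.1275 cont=56.5694 V=57.1275[EX]; j=1 S=80.3902 intr=39.0498 cont=38.4917 V=39.0498[EX]; j=2 S=103.7125 intr=15.7275 cont=18.2676 V=18.2676[hold]; j=3 S=133.8010 intr=0.0000 cont=4.1071 V=4.1071[hold]; j=4 S=172.6185 intr=0.0000 cont=0.0000 V=0.0000[hold]; j=5 S=222.6975 intr=0.0000 cont=0.0000 V=0.0000[hold]  S*(5)=80.3902
k=4: j=0 S=70.7765 intr=48.6635 cont=48.1054 V=48.6635[EX]; j=1 S=91.3098 intr=28.1302 cont=28.8024 V=28.8024[hold]; j=2 S=117.8000 intr=1.6400 cont=11.3242 V=11.3242[hold]; j=3 S=151.9754 intr=0.0000 cont=2.0988 V=2.0988[hold]; j=4 S=196.0656 intr=0.0000 cont=0.0000 V=0.0000[hold]  S*(4)=70.7765
k=3: j=0 S=80.3902 intr=39.0498 cont=38.8172 V=39.0498[EX]; j=1 S=103.7125 intr=15.7275 cont=20.2030 V=20.2030[hold]; j=2 S=133.8010 intr=0.0000 cont=6.8034 V=6.8034[hold]; j=3 S=172.6185 intr=0.0000 cont=1.0725 V=1.0725[hold]  S*(3)=80.3902
k=2: j=0 S=91.3098 intr=28.1302 cont=29.7397 V=29.7397[hold]; j=1 S=117.8000 intr=1.6400 cont=13.6191 V=13.6191[hold]; j=2 S=151.9754 intr=0.0000 cont=3.9961 V=3.9961[hold]  S*(2)=-
k=1: j=0 S=103.7125 intr=15.7275 cont=21.7935 V=21.7935[hold]; j=1 S=133.8010 intr=0.0000 cont=8.8950 V=8.8950[hold]  S*(1)=-
k=0: j=0 S=117.8000 intr=1.6400 cont=15.4448 V=15.4448[hold]  S*(0)=-

price = 15.4448
boundary = - - - 80.3902 70.7765 80.3902 91.3098
tree:
15.4448
21.7935 8.8950
29.7397 13.6191 3.9961
39.0498 20.2030 6.8034 1.0725
48.6635 28.8024 11.3242 2.0988 0.0000
57.1275 39.0498 18.2676 4.1071 0.0000 0.0000
64.5793 48.6635 28.1302 8.0371 0.0000 0.0000 0.0000
71.1400 57.1275 39.0498 15.7275 0.0000 0.0000 0.0000 0.0000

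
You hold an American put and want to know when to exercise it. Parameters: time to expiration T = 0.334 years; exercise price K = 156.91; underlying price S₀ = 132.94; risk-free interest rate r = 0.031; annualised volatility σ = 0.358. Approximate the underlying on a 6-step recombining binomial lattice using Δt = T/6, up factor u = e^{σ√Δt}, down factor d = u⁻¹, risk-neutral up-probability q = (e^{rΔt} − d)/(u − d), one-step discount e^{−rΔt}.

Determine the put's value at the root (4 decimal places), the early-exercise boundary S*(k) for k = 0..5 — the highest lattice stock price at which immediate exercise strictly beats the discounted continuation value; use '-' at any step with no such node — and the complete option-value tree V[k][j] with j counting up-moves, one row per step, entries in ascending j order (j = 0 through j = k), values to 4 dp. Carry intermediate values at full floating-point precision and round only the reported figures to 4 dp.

price = 26.3765
boundary = - - 112.2767 122.1723 132.9400 144.6567
tree:
26.3765
35.0558 17.4037
44.6333 25.1755 9.3473
53.7274 34.7377 15.2763 3.1872
62.0848 44.6333 23.9700 6.2493 0.0000
69.7654 53.7274 34.7377 12.2533 0.0000 0.0000
76.8238 62.0848 44.6333 23.9700 0.0000 0.0000 0.0000

Δt=0.05567  u=1.08814  d=0.91900  q=0.48911  discount=0.99828
step 6 (expiry): payoffs max(K−S,0) = 76.8238 62.0848 44.6333 23.9700 0.0000 0.0000 0.0000
step 5: (k=5,j=0): S=87.1446, (K−S)⁺=69.7654, hold=69.4948 ⇒ V=69.7654 exercise | (k=5,j=1): S=103.1826, (K−S)⁺=53.7274, hold=53.4568 ⇒ V=53.7274 exercise | (k=5,j=2): S=122.1723, (K−S)⁺=34.7377, hold=34.4672 ⇒ V=34.7377 exercise | (k=5,j=3): S=144.6567, (K−S)⁺=12.2533, hold=12.2250 ⇒ V=12.2533 exercise | (k=5,j=4): S=171.2792, (K−S)⁺=0.0000, hold=0.0000 ⇒ V=0.0000 continue | (k=5,j=5): S=202.8013, (K−S)⁺=0.0000, hold=0.0000 ⇒ V=0.0000 continue  boundary S*=144.6567
step 4: (k=4,j=0): S=94.8252, (K−S)⁺=62.0848, hold=61.8143 ⇒ V=62.0848 exercise | (k=4,j=1): S=112.2767, (K−S)⁺=44.6333, hold=44.3628 ⇒ V=44.6333 exercise | (k=4,j=2): S=132.9400, (K−S)⁺=23.9700, hold=23.6995 ⇒ V=23.9700 exercise | (k=4,j=3): S=157.4061, (K−S)⁺=0.0000, hold=6.2493 ⇒ V=6.2493 continue | (k=4,j=4): S=186.3750, (K−S)⁺=0.0000, hold=0.0000 ⇒ V=0.0000 continue  boundary S*=132.9400
step 3: (k=3,j=0): S=103.1826, (K−S)⁺=53.7274, hold=53.4568 ⇒ V=53.7274 exercise | (k=3,j=1): S=122.1723, (K−S)⁺=34.7377, hold=34.4672 ⇒ V=34.7377 exercise | (k=3,j=2): S=144.6567, (K−S)⁺=12.2533, hold=15.2763 ⇒ V=15.2763 continue | (k=3,j=3): S=171.2792, (K−S)⁺=0.0000, hold=3.1872 ⇒ V=3.1872 continue  boundary S*=122.1723
step 2: (k=2,j=0): S=112.2767, (K−S)⁺=44.6333, hold=44.3628 ⇒ V=44.6333 exercise | (k=2,j=1): S=132.9400, (K−S)⁺=23.9700, hold=25.1755 ⇒ V=25.1755 continue | (k=2,j=2): S=157.4061, (K−S)⁺=0.0000, hold=9.3473 ⇒ V=9.3473 continue  boundary S*=112.2767
step 1: (k=1,j=0): S=122.1723, (K−S)⁺=34.7377, hold=35.0558 ⇒ V=35.0558 continue | (k=1,j=1): S=144.6567, (K−S)⁺=12.2533, hold=17.4037 ⇒ V=17.4037 continue  boundary S*=-
step 0: (k=0,j=0): S=132.9400, (K−S)⁺=23.9700, hold=26.3765 ⇒ V=26.3765 continue  boundary S*=-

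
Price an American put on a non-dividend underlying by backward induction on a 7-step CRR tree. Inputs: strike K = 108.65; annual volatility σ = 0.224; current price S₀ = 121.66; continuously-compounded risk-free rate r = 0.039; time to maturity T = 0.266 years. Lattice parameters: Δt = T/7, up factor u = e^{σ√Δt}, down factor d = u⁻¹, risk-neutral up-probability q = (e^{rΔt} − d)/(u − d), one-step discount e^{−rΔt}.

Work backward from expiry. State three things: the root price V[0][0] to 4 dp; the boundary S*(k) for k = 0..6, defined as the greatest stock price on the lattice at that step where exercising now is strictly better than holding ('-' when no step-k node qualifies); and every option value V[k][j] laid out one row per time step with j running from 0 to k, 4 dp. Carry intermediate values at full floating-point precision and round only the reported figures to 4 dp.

Δt=0.03800  u=1.04463  d=0.95727  q=0.50606  discount=0.99852
step 7 (expiry): payoffs max(K−S,0) = 19.0307 10.8522 1.9274 0.0000 0.0000 0.0000 0.0000 0.0000
step 6: (k=6,j=0): S=93.6193, (K−S)⁺=15.0307, hold=14.8698 ⇒ V=15.0307 exercise | (k=6,j=1): S=102.1628, (K−S)⁺=6.4872, hold=6.3263 ⇒ V=6.4872 exercise | (k=6,j=2): S=111.4860, (K−S)⁺=0.0000, hold=0.9506 ⇒ V=0.9506 continue | (k=6,j=3): S=121.6600, (K−S)⁺=0.0000, hold=0.0000 ⇒ V=0.0000 continue | (k=6,j=4): S=132.7625, (K−S)⁺=0.0000, hold=0.0000 ⇒ V=0.0000 continue | (k=6,j=5): S=144.8781, (K−S)⁺=0.0000, hold=0.0000 ⇒ V=0.0000 continue | (k=6,j=6): S=158.0994, (K−S)⁺=0.0000, hold=0.0000 ⇒ V=0.0000 continue  boundary S*=102.1628
step 5: (k=5,j=0): S=97.7978, (K−S)⁺=10.8522, hold=10.6913 ⇒ V=10.8522 exercise | (k=5,j=1): S=106.7226, (K−S)⁺=1.9274, hold=3.6799 ⇒ V=3.6799 continue | (k=5,j=2): S=116.4620, (K−S)⁺=0.0000, hold=0.4688 ⇒ V=0.4688 continue | (k=5,j=3): S=127.0901, (K−S)⁺=0.0000, hold=0.0000 ⇒ V=0.0000 continue | (k=5,j=4): S=138.6881, (K−S)⁺=0.0000, hold=0.0000 ⇒ V=0.0000 continue | (k=5,j=5): S=151.3445, (K−S)⁺=0.0000, hold=0.0000 ⇒ V=0.0000 continue  boundary S*=97.7978
step 4: (k=4,j=0): S=102.1628, (K−S)⁺=6.4872, hold=7.2119 ⇒ V=7.2119 continue | (k=4,j=1): S=111.4860, (K−S)⁺=0.0000, hold=2.0518 ⇒ V=2.0518 continue | (k=4,j=2): S=121.6600, (K−S)⁺=0.0000, hold=0.2312 ⇒ V=0.2312 continue | (k=4,j=3): S=132.7625, (K−S)⁺=0.0000, hold=0.0000 ⇒ V=0.0000 continue | (k=4,j=4): S=144.8781, (K−S)⁺=0.0000, hold=0.0000 ⇒ V=0.0000 continue  boundary S*=-
step 3: (k=3,j=0): S=106.7226, (K−S)⁺=1.9274, hold=4.5938 ⇒ V=4.5938 continue | (k=3,j=1): S=116.4620, (K−S)⁺=0.0000, hold=1.1288 ⇒ V=1.1288 continue | (k=3,j=2): S=127.0901, (K−S)⁺=0.0000, hold=0.1140 ⇒ V=0.1140 continue | (k=3,j=3): S=138.6881, (K−S)⁺=0.0000, hold=0.0000 ⇒ V=0.0000 continue  boundary S*=-
step 2: (k=2,j=0): S=111.4860, (K−S)⁺=0.0000, hold=2.8361 ⇒ V=2.8361 continue | (k=2,j=1): S=121.6600, (K−S)⁺=0.0000, hold=0.6144 ⇒ V=0.6144 continue | (k=2,j=2): S=132.7625, (K−S)⁺=0.0000, hold=0.0562 ⇒ V=0.0562 continue  boundary S*=-
step 1: (k=1,j=0): S=116.4620, (K−S)⁺=0.0000, hold=1.7092 ⇒ V=1.7092 continue | (k=1,j=1): S=127.0901, (K−S)⁺=0.0000, hold=0.3314 ⇒ V=0.3314 continue  boundary S*=-
step 0: (k=0,j=0): S=121.6600, (K−S)⁺=0.0000, hold=1.0105 ⇒ V=1.0105 continue  boundary S*=-

price = 1.0105
boundary = - - - - - 97.7978 102.1628
tree:
1.0105
1.7092 0.3314
2.8361 0.6144 0.0562
4.5938 1.1288 0.1140 0.0000
7.2119 2.0518 0.2312 0.0000 0.0000
10.8522 3.6799 0.4688 0.0000 0.0000 0.0000
15.0307 6.4872 0.9506 0.0000 0.0000 0.0000 0.0000
19.0307 10.8522 1.9274 0.0000 0.0000 0.0000 0.0000 0.0000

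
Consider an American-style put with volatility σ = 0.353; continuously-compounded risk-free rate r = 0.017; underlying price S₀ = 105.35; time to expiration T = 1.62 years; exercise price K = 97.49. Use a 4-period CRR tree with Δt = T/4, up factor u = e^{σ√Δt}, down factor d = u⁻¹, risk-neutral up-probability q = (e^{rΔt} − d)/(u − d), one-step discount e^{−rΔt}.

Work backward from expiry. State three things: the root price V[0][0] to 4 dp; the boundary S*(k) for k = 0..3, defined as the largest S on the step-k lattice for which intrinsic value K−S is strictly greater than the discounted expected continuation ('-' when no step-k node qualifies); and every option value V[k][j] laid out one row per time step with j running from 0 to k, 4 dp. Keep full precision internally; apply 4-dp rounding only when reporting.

Δt=0.40500  u=1.25188  d=0.79880  q=0.45932  discount=0.99314
step 4 (expiry): payoffs max(K−S,0) = 54.5975 30.2685 0.0000 0.0000 0.0000
step 3: (k=3,j=0): S=53.6963, (K−S)⁺=43.7937, hold=43.1248 ⇒ V=43.7937 exercise | (k=3,j=1): S=84.1533, (K−S)⁺=13.3367, hold=16.2533 ⇒ V=16.2533 continue | (k=3,j=2): S=131.8857, (K−S)⁺=0.0000, hold=0.0000 ⇒ V=0.0000 continue | (k=3,j=3): S=206.6924, (K−S)⁺=0.0000, hold=0.0000 ⇒ V=0.0000 continue  boundary S*=53.6963
step 2: (k=2,j=0): S=67.2215, (K−S)⁺=30.2685, hold=30.9301 ⇒ V=30.9301 continue | (k=2,j=1): S=105.3500, (K−S)⁺=0.0000, hold=8.7275 ⇒ V=8.7275 continue | (k=2,j=2): S=165.1054, (K−S)⁺=0.0000, hold=0.0000 ⇒ V=0.0000 continue  boundary S*=-
step 1: (k=1,j=0): S=84.1533, (K−S)⁺=13.3367, hold=20.5897 ⇒ V=20.5897 continue | (k=1,j=1): S=131.8857, (K−S)⁺=0.0000, hold=4.6864 ⇒ V=4.6864 continue  boundary S*=-
step 0: (k=0,j=0): S=105.3500, (K−S)⁺=0.0000, hold=13.1938 ⇒ V=13.1938 continue  boundary S*=-

price = 13.1938
boundary = - - - 53.6963
tree:
13.1938
20.5897 4.6864
30.9301 8.7275 0.0000
43.7937 16.2533 0.0000 0.0000
54.5975 30.2685 0.0000 0.0000 0.0000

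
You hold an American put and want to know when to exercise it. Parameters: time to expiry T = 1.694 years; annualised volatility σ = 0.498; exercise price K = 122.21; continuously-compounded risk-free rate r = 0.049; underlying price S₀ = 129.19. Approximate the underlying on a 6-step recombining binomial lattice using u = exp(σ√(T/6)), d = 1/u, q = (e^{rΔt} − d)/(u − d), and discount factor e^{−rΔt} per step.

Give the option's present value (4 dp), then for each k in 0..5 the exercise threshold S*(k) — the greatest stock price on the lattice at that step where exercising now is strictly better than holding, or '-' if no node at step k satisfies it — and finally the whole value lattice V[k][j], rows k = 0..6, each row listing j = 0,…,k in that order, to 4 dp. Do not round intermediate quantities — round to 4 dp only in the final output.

Δt=0.28233, u=1.30293, d=0.76750, q=0.46025, disc=e^(-rΔt)=0.98626
k=6 terminal: V=max(K-S,0) → 95.8035 77.3820 46.1092 0.0000 0.0000 0.0000 0.0000
k=5: j=0 S=34.4057 intr=87.8043 cont=86.1253 V=87.8043[EX]; j=1 S=58.4076 intr=63.8024 cont=62.1233 V=63.8024[EX]; j=2 S=99.1537 intr=23.0563 cont=24.5456 V=24.5456[hold]; j=3 S=168.3250 intr=0.0000 cont=0.0000 V=0.0000[hold]; j=4 S=285.7513 intr=0.0000 cont=0.0000 V=0.0000[hold]; j=5 S=485.0960 intr=0.0000 cont=0.0000 V=0.0000[hold]  S*(5)=58.4076
k=4: j=0 S=44.8280 intr=77.3820 cont=75.7029 V=77.3820[EX]; j=1 S=76.1008 intr=46.1092 cont=45.1062 V=46.1092[EX]; j=2 S=129.1900 intr=0.0000 cont=13.0665 V=13.0665[hold]; j=3 S=219.3150 intr=0.0000 cont=0.0000 V=0.0000[hold]; j=4 S=372.3128 intr=0.0000 cont=0.0000 V=0.0000[hold]  S*(4)=76.1008
k=3: j=0 S=58.4076 intr=63.8024 cont=62.1233 V=63.8024[EX]; j=1 S=99.1537 intr=23.0563 cont=30.4768 V=30.4768[hold]; j=2 S=168.3250 intr=0.0000 cont=6.9558 V=6.9558[hold]; j=3 S=285.7513 intr=0.0000 cont=0.0000 V=0.0000[hold]  S*(3)=58.4076
k=2: j=0 S=76.1008 intr=46.1092 cont=47.7985 V=47.7985[hold]; j=1 S=129.1900 intr=0.0000 cont=19.3813 V=19.3813[hold]; j=2 S=219.3150 intr=0.0000 cont=3.7028 V=3.7028[hold]  S*(2)=-
k=1: j=0 S=99.1537 intr=23.0563 cont=34.2425 V=34.2425[hold]; j=1 S=168.3250 intr=0.0000 cont=11.9982 V=11.9982[hold]  S*(1)=-
k=0: j=0 S=129.1900 intr=0.0000 cont=23.6748 V=23.6748[hold]  S*(0)=-

price = 23.6748
boundary = - - - 58.4076 76.1008 58.4076
tree:
23.6748
34.2425 11.9982
47.7985 19.3813 3.7028
63.8024 30.4768 6.9558 0.0000
77.3820 46.1092 13.0665 0.0000 0.0000
87.8043 63.8024 24.5456 0.0000 0.0000 0.0000
95.8035 77.3820 46.1092 0.0000 0.0000 0.0000 0.0000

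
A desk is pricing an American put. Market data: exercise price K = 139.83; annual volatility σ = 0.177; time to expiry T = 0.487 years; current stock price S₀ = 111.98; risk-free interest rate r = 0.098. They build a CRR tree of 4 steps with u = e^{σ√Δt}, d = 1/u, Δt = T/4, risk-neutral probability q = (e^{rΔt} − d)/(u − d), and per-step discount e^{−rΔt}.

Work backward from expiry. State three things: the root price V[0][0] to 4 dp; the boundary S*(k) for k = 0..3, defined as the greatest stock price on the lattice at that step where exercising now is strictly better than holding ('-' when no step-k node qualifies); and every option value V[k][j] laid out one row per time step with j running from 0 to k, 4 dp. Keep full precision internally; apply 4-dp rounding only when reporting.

Δt=0.12175, u=1.06371, d=0.94011, q=0.58168, disc=e^(-rΔt)=0.98814
k=4 terminal: V=max(K-S,0) → 52.3614 40.8616 27.8500 13.1277 0.0000
k=3: j=0 S=93.0410 intr=46.7890 cont=45.1305 V=46.7890[EX]; j=1 S=105.2733 intr=34.5567 cont=32.8982 V=34.5567[EX]; j=2 S=119.1139 intr=20.7161 cont=19.0576 V=20.7161[EX]; j=3 S=134.7742 intr=5.0558 cont=5.4265 V=5.4265[hold]  S*(3)=119.1139
k=2: j=0 S=98.9684 intr=40.8616 cont=39.2032 V=40.8616[EX]; j=1 S=111.9800 intr=27.8500 cont=26.1915 V=27.8500[EX]; j=2 S=126.7023 intr=13.1277 cont=11.6822 V=13.1277[EX]  S*(2)=126.7023
k=1: j=0 S=105.2733 intr=34.5567 cont=32.8982 V=34.5567[EX]; j=1 S=119.1139 intr=20.7161 cont=19.0576 V=20.7161[EX]  S*(1)=119.1139
k=0: j=0 S=111.9800 intr=27.8500 cont=26.1915 V=27.8500[EX]  S*(0)=111.9800

price = 27.8500
boundary = 111.9800 119.1139 126.7023 119.1139
tree:
27.8500
34.5567 20.7161
40.8616 27.8500 13.1277
46.7890 34.5567 20.7161 5.4265
52.3614 40.8616 27.8500 13.1277 0.0000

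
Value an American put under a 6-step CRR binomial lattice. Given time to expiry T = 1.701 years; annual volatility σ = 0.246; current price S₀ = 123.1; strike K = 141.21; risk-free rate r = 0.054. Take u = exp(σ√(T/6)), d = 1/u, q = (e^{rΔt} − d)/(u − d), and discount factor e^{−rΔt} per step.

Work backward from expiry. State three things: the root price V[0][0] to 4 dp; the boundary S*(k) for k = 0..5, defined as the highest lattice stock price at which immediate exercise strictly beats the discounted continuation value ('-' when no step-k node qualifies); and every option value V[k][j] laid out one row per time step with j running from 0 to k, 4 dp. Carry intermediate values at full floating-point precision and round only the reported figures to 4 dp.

Δt=0.28350, u=1.13995, d=0.87723, q=0.52602, disc=e^(-rΔt)=0.98481
k=6 terminal: V=max(K-S,0) → 85.1117 68.3114 46.4798 18.1100 0.0000 0.0000 0.0000
k=5: j=0 S=63.9491 intr=77.2609 cont=75.1156 V=77.2609[EX]; j=1 S=83.1005 intr=58.1095 cont=55.9642 V=58.1095[EX]; j=2 S=107.9875 intr=33.2225 cont=31.0772 V=33.2225[EX]; j=3 S=140.3275 intr=0.8825 cont=8.4533 V=8.4533[hold]; j=4 S=182.3528 intr=0.0000 cont=0.0000 V=0.0000[hold]; j=5 S=236.9637 intr=0.0000 cont=0.0000 V=0.0000[hold]  S*(5)=107.9875
k=4: j=0 S=72.8986 intr=68.3114 cont=66.1661 V=68.3114[EX]; j=1 S=94.7302 intr=46.4798 cont=44.3345 V=46.4798[EX]; j=2 S=123.1000 intr=18.1100 cont=19.8866 V=19.8866[hold]; j=3 S=159.9660 intr=0.0000 cont=3.9458 V=3.9458[hold]; j=4 S=207.8725 intr=0.0000 cont=0.0000 V=0.0000[hold]  S*(4)=94.7302
k=3: j=0 S=83.1005 intr=58.1095 cont=55.9642 V=58.1095[EX]; j=1 S=107.9875 intr=33.2225 cont=31.9976 V=33.2225[EX]; j=2 S=140.3275 intr=0.8825 cont=11.3267 V=11.3267[hold]; j=3 S=182.3528 intr=0.0000 cont=1.8418 V=1.8418[hold]  S*(3)=107.9875
k=2: j=0 S=94.7302 intr=46.4798 cont=44.3345 V=46.4798[EX]; j=1 S=123.1000 intr=18.1100 cont=21.3751 V=21.3751[hold]; j=2 S=159.9660 intr=0.0000 cont=6.2411 V=6.2411[hold]  S*(2)=94.7302
k=1: j=0 S=107.9875 intr=33.2225 cont=32.7686 V=33.2225[EX]; j=1 S=140.3275 intr=0.8825 cont=13.2105 V=13.2105[hold]  S*(1)=107.9875
k=0: j=0 S=123.1000 intr=18.1100 cont=22.3510 V=22.3510[hold]  S*(0)=-

price = 22.3510
boundary = - 107.9875 94.7302 107.9875 94.7302 107.9875
tree:
22.3510
33.2225 13.2105
46.4798 21.3751 6.2411
58.1095 33.2225 11.3267 1.8418
68.3114 46.4798 19.8866 3.9458 0.0000
77.2609 58.1095 33.2225 8.4533 0.0000 0.0000
85.1117 68.3114 46.4798 18.1100 0.0000 0.0000 0.0000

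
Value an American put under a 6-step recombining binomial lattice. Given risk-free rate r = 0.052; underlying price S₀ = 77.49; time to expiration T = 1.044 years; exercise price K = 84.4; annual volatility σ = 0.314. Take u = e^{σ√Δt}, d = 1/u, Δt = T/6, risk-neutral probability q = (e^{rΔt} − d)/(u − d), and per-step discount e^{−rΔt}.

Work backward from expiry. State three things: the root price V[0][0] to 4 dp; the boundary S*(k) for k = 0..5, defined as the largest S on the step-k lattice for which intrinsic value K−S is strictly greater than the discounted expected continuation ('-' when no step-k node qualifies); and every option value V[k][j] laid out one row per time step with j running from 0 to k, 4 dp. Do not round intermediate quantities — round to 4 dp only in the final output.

price = 12.3617
boundary = - - 59.6318 52.3112 59.6318 67.9770
tree:
12.3617
17.8289 7.1598
24.7682 11.2650 3.2153
32.0888 17.1018 5.6764 0.8311
38.5108 24.7682 9.8031 1.6837 0.0000
44.1444 32.0888 16.4230 3.4109 0.0000 0.0000
49.0863 38.5108 24.7682 6.9100 0.0000 0.0000 0.0000

Δt=0.17400, u=1.13994, d=0.87724, q=0.50190, disc=e^(-rΔt)=0.99099
k=6 terminal: V=max(K-S,0) → 49.0863 38.5108 24.7682 6.9100 0.0000 0.0000 0.0000
k=5: j=0 S=40.2556 intr=44.1444 cont=43.3842 V=44.1444[EX]; j=1 S=52.3112 intr=32.0888 cont=31.3286 V=32.0888[EX]; j=2 S=67.9770 intr=16.4230 cont=15.6628 V=16.4230[EX]; j=3 S=88.3343 intr=0.0000 cont=3.4109 V=3.4109[hold]; j=4 S=114.7881 intr=0.0000 cont=0.0000 V=0.0000[hold]; j=5 S=149.1642 intr=0.0000 cont=0.0000 V=0.0000[hold]  S*(5)=67.9770
k=4: j=0 S=45.8892 intr=38.5108 cont=37.7506 V=38.5108[EX]; j=1 S=59.6318 intr=24.7682 cont=24.0080 V=24.7682[EX]; j=2 S=77.4900 intr=6.9100 cont=9.8031 V=9.8031[hold]; j=3 S=100.6962 intr=0.0000 cont=1.6837 V=1.6837[hold]; j=4 S=130.8521 intr=0.0000 cont=0.0000 V=0.0000[hold]  S*(4)=59.6318
k=3: j=0 S=52.3112 intr=32.0888 cont=31.3286 V=32.0888[EX]; j=1 S=67.9770 intr=16.4230 cont=17.1018 V=17.1018[hold]; j=2 S=88.3343 intr=0.0000 cont=5.6764 V=5.6764[hold]; j=3 S=114.7881 intr=0.0000 cont=0.8311 V=0.8311[hold]  S*(3)=52.3112
k=2: j=0 S=59.6318 intr=24.7682 cont=24.3456 V=24.7682[EX]; j=1 S=77.4900 intr=6.9100 cont=11.2650 V=11.2650[hold]; j=2 S=100.6962 intr=0.0000 cont=3.2153 V=3.2153[hold]  S*(2)=59.6318
k=1: j=0 S=67.9770 intr=16.4230 cont=17.8289 V=17.8289[hold]; j=1 S=88.3343 intr=0.0000 cont=7.1598 V=7.1598[hold]  S*(1)=-
k=0: j=0 S=77.4900 intr=6.9100 cont=12.3617 V=12.3617[hold]  S*(0)=-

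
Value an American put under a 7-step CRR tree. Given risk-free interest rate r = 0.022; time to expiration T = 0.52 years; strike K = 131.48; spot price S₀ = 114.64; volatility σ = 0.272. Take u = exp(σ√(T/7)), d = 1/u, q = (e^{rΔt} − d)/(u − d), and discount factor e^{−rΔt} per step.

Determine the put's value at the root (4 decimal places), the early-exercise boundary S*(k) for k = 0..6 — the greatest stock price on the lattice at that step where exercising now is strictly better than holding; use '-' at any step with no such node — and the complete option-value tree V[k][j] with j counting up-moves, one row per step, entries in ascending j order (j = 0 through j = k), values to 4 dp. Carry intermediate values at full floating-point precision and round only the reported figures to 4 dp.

price = 19.6861
boundary = - - 98.8425 91.7798 98.8425 106.4486 114.6400
tree:
19.6861
25.7865 13.4652
32.6375 18.8123 7.9999
39.7002 25.3184 12.1703 3.7289
46.2581 32.6375 17.8603 6.3474 1.0430
52.3475 39.7002 25.0314 10.5300 2.0584 0.0000
58.0018 46.2581 32.6375 16.8400 4.0626 0.0000 0.0000
63.2521 52.3475 39.7002 25.0314 8.0182 0.0000 0.0000 0.0000

Δt=0.07429  u=1.07695  d=0.92855  q=0.49250  discount=0.99837
step 7 (expiry): payoffs max(K−S,0) = 63.2521 52.3475 39.7002 25.0314 8.0182 0.0000 0.0000 0.0000
step 6: (k=6,j=0): S=73.4782, (K−S)⁺=58.0018, hold=57.7871 ⇒ V=58.0018 exercise | (k=6,j=1): S=85.2219, (K−S)⁺=46.2581, hold=46.0434 ⇒ V=46.2581 exercise | (k=6,j=2): S=98.8425, (K−S)⁺=32.6375, hold=32.4228 ⇒ V=32.6375 exercise | (k=6,j=3): S=114.6400, (K−S)⁺=16.8400, hold=16.6253 ⇒ V=16.8400 exercise | (k=6,j=4): S=132.9624, (K−S)⁺=0.0000, hold=4.0626 ⇒ V=4.0626 continue | (k=6,j=5): S=154.2131, (K−S)⁺=0.0000, hold=0.0000 ⇒ V=0.0000 continue | (k=6,j=6): S=178.8603, (K−S)⁺=0.0000, hold=0.0000 ⇒ V=0.0000 continue  boundary S*=114.6400
step 5: (k=5,j=0): S=79.1325, (K−S)⁺=52.3475, hold=52.1328 ⇒ V=52.3475 exercise | (k=5,j=1): S=91.7798, (K−S)⁺=39.7002, hold=39.4855 ⇒ V=39.7002 exercise | (k=5,j=2): S=106.4486, (K−S)⁺=25.0314, hold=24.8167 ⇒ V=25.0314 exercise | (k=5,j=3): S=123.4618, (K−S)⁺=8.0182, hold=10.5300 ⇒ V=10.5300 continue | (k=5,j=4): S=143.1941, (K−S)⁺=0.0000, hold=2.0584 ⇒ V=2.0584 continue | (k=5,j=5): S=166.0801, (K−S)⁺=0.0000, hold=0.0000 ⇒ V=0.0000 continue  boundary S*=106.4486
step 4: (k=4,j=0): S=85.2219, (K−S)⁺=46.2581, hold=46.0434 ⇒ V=46.2581 exercise | (k=4,j=1): S=98.8425, (K−S)⁺=32.6375, hold=32.4228 ⇒ V=32.6375 exercise | (k=4,j=2): S=114.6400, (K−S)⁺=16.8400, hold=17.8603 ⇒ V=17.8603 continue | (k=4,j=3): S=132.9624, (K−S)⁺=0.0000, hold=6.3474 ⇒ V=6.3474 continue | (k=4,j=4): S=154.2131, (K−S)⁺=0.0000, hold=1.0430 ⇒ V=1.0430 continue  boundary S*=98.8425
step 3: (k=3,j=0): S=91.7798, (K−S)⁺=39.7002, hold=39.4855 ⇒ V=39.7002 exercise | (k=3,j=1): S=106.4486, (K−S)⁺=25.0314, hold=25.3184 ⇒ V=25.3184 continue | (k=3,j=2): S=123.4618, (K−S)⁺=8.0182, hold=12.1703 ⇒ V=12.1703 continue | (k=3,j=3): S=143.1941, (K−S)⁺=0.0000, hold=3.7289 ⇒ V=3.7289 continue  boundary S*=91.7798
step 2: (k=2,j=0): S=98.8425, (K−S)⁺=32.6375, hold=32.5639 ⇒ V=32.6375 exercise | (k=2,j=1): S=114.6400, (K−S)⁺=16.8400, hold=18.8123 ⇒ V=18.8123 continue | (k=2,j=2): S=132.9624, (K−S)⁺=0.0000, hold=7.9999 ⇒ V=7.9999 continue  boundary S*=98.8425
step 1: (k=1,j=0): S=106.4486, (K−S)⁺=25.0314, hold=25.7865 ⇒ V=25.7865 continue | (k=1,j=1): S=123.4618, (K−S)⁺=8.0182, hold=13.4652 ⇒ V=13.4652 continue  boundary S*=-
step 0: (k=0,j=0): S=114.6400, (K−S)⁺=16.8400, hold=19.6861 ⇒ V=19.6861 continue  boundary S*=-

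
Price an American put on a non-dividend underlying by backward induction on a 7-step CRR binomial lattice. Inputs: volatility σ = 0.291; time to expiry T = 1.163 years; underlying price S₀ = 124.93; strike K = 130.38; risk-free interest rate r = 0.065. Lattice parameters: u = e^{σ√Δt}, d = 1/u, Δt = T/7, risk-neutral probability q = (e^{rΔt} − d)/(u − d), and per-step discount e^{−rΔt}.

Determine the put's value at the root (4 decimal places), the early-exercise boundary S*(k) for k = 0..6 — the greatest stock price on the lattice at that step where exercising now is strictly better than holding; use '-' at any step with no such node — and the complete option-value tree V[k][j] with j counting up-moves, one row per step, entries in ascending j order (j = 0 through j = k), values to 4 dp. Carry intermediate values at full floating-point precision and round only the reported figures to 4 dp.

Δt=0.16614, u=1.12593, d=0.88815, q=0.51604, disc=e^(-rΔt)=0.98926
k=7 terminal: V=max(K-S,0) → 75.9204 61.3400 42.8560 19.4233 0.0000 0.0000 0.0000 0.0000
k=6: j=0 S=61.3180 intr=69.0620 cont=67.6616 V=69.0620[EX]; j=1 S=77.7346 intr=52.6454 cont=51.2450 V=52.6454[EX]; j=2 S=98.5463 intr=31.8337 cont=30.4332 V=31.8337[EX]; j=3 S=124.9300 intr=5.4500 cont=9.2990 V=9.2990[hold]; j=4 S=158.3773 intr=0.0000 cont=0.0000 V=0.0000[hold]; j=5 S=200.7795 intr=0.0000 cont=0.0000 V=0.0000[hold]; j=6 S=254.5339 intr=0.0000 cont=0.0000 V=0.0000[hold]  S*(6)=98.5463
k=5: j=0 S=69.0400 intr=61.3400 cont=59.9395 V=61.3400[EX]; j=1 S=87.5240 intr=42.8560 cont=41.4555 V=42.8560[EX]; j=2 S=110.9567 intr=19.4233 cont=19.9878 V=19.9878[hold]; j=3 S=140.6630 intr=0.0000 cont=4.4520 V=4.4520[hold]; j=4 S=178.3225 intr=0.0000 cont=0.0000 V=0.0000[hold]; j=5 S=226.0646 intr=0.0000 cont=0.0000 V=0.0000[hold]  S*(5)=87.5240
k=4: j=0 S=77.7346 intr=52.6454 cont=51.2450 V=52.6454[EX]; j=1 S=98.5463 intr=31.8337 cont=30.7214 V=31.8337[EX]; j=2 S=124.9300 intr=5.4500 cont=11.8421 V=11.8421[hold]; j=3 S=158.3773 intr=0.0000 cont=2.1314 V=2.1314[hold]; j=4 S=200.7795 intr=0.0000 cont=0.0000 V=0.0000[hold]  S*(4)=98.5463
k=3: j=0 S=87.5240 intr=42.8560 cont=41.4555 V=42.8560[EX]; j=1 S=110.9567 intr=19.4233 cont=21.2860 V=21.2860[hold]; j=2 S=140.6630 intr=0.0000 cont=6.7576 V=6.7576[hold]; j=3 S=178.3225 intr=0.0000 cont=1.0204 V=1.0204[hold]  S*(3)=87.5240
k=2: j=0 S=98.5463 intr=31.8337 cont=31.3842 V=31.8337[EX]; j=1 S=124.9300 intr=5.4500 cont=13.6406 V=13.6406[hold]; j=2 S=158.3773 intr=0.0000 cont=3.7562 V=3.7562[hold]  S*(2)=98.5463
k=1: j=0 S=110.9567 intr=19.4233 cont=22.2042 V=22.2042[hold]; j=1 S=140.6630 intr=0.0000 cont=8.4481 V=8.4481[hold]  S*(1)=-
k=0: j=0 S=124.9300 intr=5.4500 cont=14.9432 V=14.9432[hold]  S*(0)=-

price = 14.9432
boundary = - - 98.5463 87.5240 98.5463 87.5240 98.5463
tree:
14.9432
22.2042 8.4481
31.8337 13.6406 3.7562
42.8560 21.2860 6.7576 1.0204
52.6454 31.8337 11.8421 2.1314 0.0000
61.3400 42.8560 19.9878 4.4520 0.0000 0.0000
69.0620 52.6454 31.8337 9.2990 0.0000 0.0000 0.0000
75.9204 61.3400 42.8560 19.4233 0.0000 0.0000 0.0000 0.0000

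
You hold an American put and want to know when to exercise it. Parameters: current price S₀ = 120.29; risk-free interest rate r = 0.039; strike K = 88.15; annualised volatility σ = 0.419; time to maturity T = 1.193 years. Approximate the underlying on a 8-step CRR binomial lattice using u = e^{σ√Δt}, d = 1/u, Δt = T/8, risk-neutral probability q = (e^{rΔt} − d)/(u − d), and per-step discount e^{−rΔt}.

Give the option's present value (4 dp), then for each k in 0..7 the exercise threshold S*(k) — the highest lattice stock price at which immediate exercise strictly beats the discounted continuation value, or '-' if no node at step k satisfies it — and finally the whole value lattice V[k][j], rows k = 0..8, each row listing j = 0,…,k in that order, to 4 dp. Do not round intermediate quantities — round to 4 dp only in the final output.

Δt=0.14913  u=1.17563  d=0.85061  q=0.47758  discount=0.99420
step 8 (expiry): payoffs max(K−S,0) = 55.1841 42.5877 25.1780 1.1161 0.0000 0.0000 0.0000 0.0000 0.0000
step 7: (k=7,j=0): S=38.7557, (K−S)⁺=49.3943, hold=48.8831 ⇒ V=49.3943 exercise | (k=7,j=1): S=53.5644, (K−S)⁺=34.5856, hold=34.0744 ⇒ V=34.5856 exercise | (k=7,j=2): S=74.0317, (K−S)⁺=14.1183, hold=13.6071 ⇒ V=14.1183 exercise | (k=7,j=3): S=102.3196, (K−S)⁺=0.0000, hold=0.5797 ⇒ V=0.5797 continue | (k=7,j=4): S=141.4165, (K−S)⁺=0.0000, hold=0.0000 ⇒ V=0.0000 continue | (k=7,j=5): S=195.4525, (K−S)⁺=0.0000, hold=0.0000 ⇒ V=0.0000 continue | (k=7,j=6): S=270.1360, (K−S)⁺=0.0000, hold=0.0000 ⇒ V=0.0000 continue | (k=7,j=7): S=373.3564, (K−S)⁺=0.0000, hold=0.0000 ⇒ V=0.0000 continue  boundary S*=74.0317
step 6: (k=6,j=0): S=45.5623, (K−S)⁺=42.5877, hold=42.0765 ⇒ V=42.5877 exercise | (k=6,j=1): S=62.9720, (K−S)⁺=25.1780, hold=24.6669 ⇒ V=25.1780 exercise | (k=6,j=2): S=87.0339, (K−S)⁺=1.1161, hold=7.6081 ⇒ V=7.6081 continue | (k=6,j=3): S=120.2900, (K−S)⁺=0.0000, hold=0.3011 ⇒ V=0.3011 continue | (k=6,j=4): S=166.2535, (K−S)⁺=0.0000, hold=0.0000 ⇒ V=0.0000 continue | (k=6,j=5): S=229.7798, (K−S)⁺=0.0000, hold=0.0000 ⇒ V=0.0000 continue | (k=6,j=6): S=317.5799, (K−S)⁺=0.0000, hold=0.0000 ⇒ V=0.0000 continue  boundary S*=62.9720
step 5: (k=5,j=0): S=53.5644, (K−S)⁺=34.5856, hold=34.0744 ⇒ V=34.5856 exercise | (k=5,j=1): S=74.0317, (K−S)⁺=14.1183, hold=16.6896 ⇒ V=16.6896 continue | (k=5,j=2): S=102.3196, (K−S)⁺=0.0000, hold=4.0945 ⇒ V=4.0945 continue | (k=5,j=3): S=141.4165, (K−S)⁺=0.0000, hold=0.1564 ⇒ V=0.1564 continue | (k=5,j=4): S=195.4525, (K−S)⁺=0.0000, hold=0.0000 ⇒ V=0.0000 continue | (k=5,j=5): S=270.1360, (K−S)⁺=0.0000, hold=0.0000 ⇒ V=0.0000 continue  boundary S*=53.5644
step 4: (k=4,j=0): S=62.9720, (K−S)⁺=25.1780, hold=25.8878 ⇒ V=25.8878 continue | (k=4,j=1): S=87.0339, (K−S)⁺=1.1161, hold=10.6125 ⇒ V=10.6125 continue | (k=4,j=2): S=120.2900, (K−S)⁺=0.0000, hold=2.2009 ⇒ V=2.2009 continue | (k=4,j=3): S=166.2535, (K−S)⁺=0.0000, hold=0.0812 ⇒ V=0.0812 continue | (k=4,j=4): S=229.7798, (K−S)⁺=0.0000, hold=0.0000 ⇒ V=0.0000 continue  boundary S*=-
step 3: (k=3,j=0): S=74.0317, (K−S)⁺=14.1183, hold=18.4847 ⇒ V=18.4847 continue | (k=3,j=1): S=102.3196, (K−S)⁺=0.0000, hold=6.5570 ⇒ V=6.5570 continue | (k=3,j=2): S=141.4165, (K−S)⁺=0.0000, hold=1.1817 ⇒ V=1.1817 continue | (k=3,j=3): S=195.4525, (K−S)⁺=0.0000, hold=0.0422 ⇒ V=0.0422 continue  boundary S*=-
step 2: (k=2,j=0): S=87.0339, (K−S)⁺=1.1161, hold=12.7141 ⇒ V=12.7141 continue | (k=2,j=1): S=120.2900, (K−S)⁺=0.0000, hold=3.9667 ⇒ V=3.9667 continue | (k=2,j=2): S=166.2535, (K−S)⁺=0.0000, hold=0.6338 ⇒ V=0.6338 continue  boundary S*=-
step 1: (k=1,j=0): S=102.3196, (K−S)⁺=0.0000, hold=8.4870 ⇒ V=8.4870 continue | (k=1,j=1): S=141.4165, (K−S)⁺=0.0000, hold=2.3612 ⇒ V=2.3612 continue  boundary S*=-
step 0: (k=0,j=0): S=120.2900, (K−S)⁺=0.0000, hold=5.5292 ⇒ V=5.5292 continue  boundary S*=-

price = 5.5292
boundary = - - - - - 53.5644 62.9720 74.0317
tree:
5.5292
8.4870 2.3612
12.7141 3.9667 0.6338
18.4847 6.5570 1.1817 0.0422
25.8878 10.6125 2.2009 0.0812 0.0000
34.5856 16.6896 4.0945 0.1564 0.0000 0.0000
42.5877 25.1780 7.6081 0.3011 0.0000 0.0000 0.0000
49.3943 34.5856 14.1183 0.5797 0.0000 0.0000 0.0000 0.0000
55.1841 42.5877 25.1780 1.1161 0.0000 0.0000 0.0000 0.0000 0.0000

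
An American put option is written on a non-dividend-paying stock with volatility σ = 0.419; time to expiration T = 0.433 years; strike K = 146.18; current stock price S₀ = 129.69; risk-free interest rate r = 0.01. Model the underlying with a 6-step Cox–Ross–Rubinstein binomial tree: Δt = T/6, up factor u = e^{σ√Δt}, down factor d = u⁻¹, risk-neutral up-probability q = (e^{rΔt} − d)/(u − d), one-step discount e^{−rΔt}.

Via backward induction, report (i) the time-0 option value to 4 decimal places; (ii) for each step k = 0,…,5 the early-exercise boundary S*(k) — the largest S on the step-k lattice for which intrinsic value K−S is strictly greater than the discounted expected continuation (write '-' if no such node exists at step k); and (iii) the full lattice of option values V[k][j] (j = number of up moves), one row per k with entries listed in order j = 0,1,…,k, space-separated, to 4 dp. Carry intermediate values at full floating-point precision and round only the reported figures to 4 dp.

Δt=0.07217  u=1.11914  d=0.89354  q=0.47509  discount=0.99928
step 6 (expiry): payoffs max(K−S,0) = 80.1711 63.5057 42.6328 16.4900 0.0000 0.0000 0.0000
step 5: (k=5,j=0): S=73.8731, (K−S)⁺=72.3069, hold=72.2014 ⇒ V=72.3069 exercise | (k=5,j=1): S=92.5240, (K−S)⁺=53.6560, hold=53.5505 ⇒ V=53.6560 exercise | (k=5,j=2): S=115.8837, (K−S)⁺=30.2963, hold=30.1908 ⇒ V=30.2963 exercise | (k=5,j=3): S=145.1411, (K−S)⁺=1.0389, hold=8.6495 ⇒ V=8.6495 continue | (k=5,j=4): S=181.7852, (K−S)⁺=0.0000, hold=0.0000 ⇒ V=0.0000 continue | (k=5,j=5): S=227.6808, (K−S)⁺=0.0000, hold=0.0000 ⇒ V=0.0000 continue  boundary S*=115.8837
step 4: (k=4,j=0): S=82.6743, (K−S)⁺=63.5057, hold=63.4002 ⇒ V=63.5057 exercise | (k=4,j=1): S=103.5472, (K−S)⁺=42.6328, hold=42.5273 ⇒ V=42.6328 exercise | (k=4,j=2): S=129.6900, (K−S)⁺=16.4900, hold=19.9977 ⇒ V=19.9977 continue | (k=4,j=3): S=162.4331, (K−S)⁺=0.0000, hold=4.5369 ⇒ V=4.5369 continue | (k=4,j=4): S=203.4429, (K−S)⁺=0.0000, hold=0.0000 ⇒ V=0.0000 continue  boundary S*=103.5472
step 3: (k=3,j=0): S=92.5240, (K−S)⁺=53.6560, hold=53.5505 ⇒ V=53.6560 exercise | (k=3,j=1): S=115.8837, (K−S)⁺=30.2963, hold=31.8561 ⇒ V=31.8561 continue | (k=3,j=2): S=145.1411, (K−S)⁺=1.0389, hold=12.6433 ⇒ V=12.6433 continue | (k=3,j=3): S=181.7852, (K−S)⁺=0.0000, hold=2.3798 ⇒ V=2.3798 continue  boundary S*=92.5240
step 2: (k=2,j=0): S=103.5472, (K−S)⁺=42.6328, hold=43.2678 ⇒ V=43.2678 continue | (k=2,j=1): S=129.6900, (K−S)⁺=16.4900, hold=22.7119 ⇒ V=22.7119 continue | (k=2,j=2): S=162.4331, (K−S)⁺=0.0000, hold=7.7616 ⇒ V=7.7616 continue  boundary S*=-
step 1: (k=1,j=0): S=115.8837, (K−S)⁺=30.2963, hold=33.4777 ⇒ V=33.4777 continue | (k=1,j=1): S=145.1411, (K−S)⁺=1.0389, hold=15.5979 ⇒ V=15.5979 continue  boundary S*=-
step 0: (k=0,j=0): S=129.6900, (K−S)⁺=16.4900, hold=24.9652 ⇒ V=24.9652 continue  boundary S*=-

price = 24.9652
boundary = - - - 92.5240 103.5472 115.8837
tree:
24.9652
33.4777 15.5979
43.2678 22.7119 7.7616
53.6560 31.8561 12.6433 2.3798
63.5057 42.6328 19.9977 4.5369 0.0000
72.3069 53.6560 30.2963 8.6495 0.0000 0.0000
80.1711 63.5057 42.6328 16.4900 0.0000 0.0000 0.0000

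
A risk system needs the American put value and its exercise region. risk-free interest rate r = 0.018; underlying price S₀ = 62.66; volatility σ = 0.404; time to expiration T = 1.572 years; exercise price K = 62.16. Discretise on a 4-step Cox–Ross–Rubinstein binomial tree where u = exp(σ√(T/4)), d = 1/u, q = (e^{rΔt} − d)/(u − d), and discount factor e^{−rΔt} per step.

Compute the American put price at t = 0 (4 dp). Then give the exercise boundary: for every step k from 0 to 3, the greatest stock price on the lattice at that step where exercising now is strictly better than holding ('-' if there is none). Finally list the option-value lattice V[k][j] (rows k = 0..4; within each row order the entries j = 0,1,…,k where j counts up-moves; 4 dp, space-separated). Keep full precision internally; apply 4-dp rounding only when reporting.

Δt=0.39300, u=1.28823, d=0.77626, q=0.45089, disc=e^(-rΔt)=0.99295
k=4 terminal: V=max(K-S,0) → 39.4079 24.4023 0.0000 0.0000 0.0000
k=3: j=0 S=29.3099 intr=32.8501 cont=32.4120 V=32.8501[EX]; j=1 S=48.6405 intr=13.5195 cont=13.3052 V=13.5195[EX]; j=2 S=80.7203 intr=0.0000 cont=0.0000 V=0.0000[hold]; j=3 S=133.9575 intr=0.0000 cont=0.0000 V=0.0000[hold]  S*(3)=48.6405
k=2: j=0 S=37.7577 intr=24.4023 cont=23.9641 V=24.4023[EX]; j=1 S=62.6600 intr=0.0000 cont=7.3714 V=7.3714[hold]; j=2 S=103.9860 intr=0.0000 cont=0.0000 V=0.0000[hold]  S*(2)=37.7577
k=1: j=0 S=48.6405 intr=13.5195 cont=16.6054 V=16.6054[hold]; j=1 S=80.7203 intr=0.0000 cont=4.0192 V=4.0192[hold]  S*(1)=-
k=0: j=0 S=62.6600 intr=0.0000 cont=10.8534 V=10.8534[hold]  S*(0)=-

price = 10.8534
boundary = - - 37.7577 48.6405
tree:
10.8534
16.6054 4.0192
24.4023 7.3714 0.0000
32.8501 13.5195 0.0000 0.0000
39.4079 24.4023 0.0000 0.0000 0.0000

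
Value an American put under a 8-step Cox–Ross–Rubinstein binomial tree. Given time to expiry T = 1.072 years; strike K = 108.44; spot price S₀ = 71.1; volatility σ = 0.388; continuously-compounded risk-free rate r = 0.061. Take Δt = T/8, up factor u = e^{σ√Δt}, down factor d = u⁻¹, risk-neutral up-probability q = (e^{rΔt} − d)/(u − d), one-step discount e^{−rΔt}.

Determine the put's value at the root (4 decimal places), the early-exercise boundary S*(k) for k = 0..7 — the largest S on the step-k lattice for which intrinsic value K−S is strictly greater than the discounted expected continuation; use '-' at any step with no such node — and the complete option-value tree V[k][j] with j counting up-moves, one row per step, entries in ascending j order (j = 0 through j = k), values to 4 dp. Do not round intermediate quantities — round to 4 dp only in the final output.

price = 37.4572
boundary = - 61.6859 71.1000 61.6859 71.1000 61.6859 71.1000 81.9508
tree:
37.4572
46.7541 28.5329
54.9216 37.3400 19.9630
62.0078 46.7541 27.8233 12.2228
68.1557 54.9216 37.3400 18.5128 5.9665
73.4896 62.0078 46.7541 26.9606 10.1451 1.7745
78.1172 68.1557 54.9216 37.3400 16.7499 3.5311 0.0000
82.1321 73.4896 62.0078 46.7541 26.4892 7.0266 0.0000 0.0000
85.6154 78.1172 68.1557 54.9216 37.3400 13.9825 0.0000 0.0000 0.0000

Δt=0.13400  u=1.15261  d=0.86759  q=0.49335  discount=0.99186
step 8 (expiry): payoffs max(K−S,0) = 85.6154 78.1172 68.1557 54.9216 37.3400 13.9825 0.0000 0.0000 0.0000
step 7: (k=7,j=0): S=26.3079, (K−S)⁺=82.1321, hold=81.2494 ⇒ V=82.1321 exercise | (k=7,j=1): S=34.9504, (K−S)⁺=73.4896, hold=72.6068 ⇒ V=73.4896 exercise | (k=7,j=2): S=46.4322, (K−S)⁺=62.0078, hold=61.1250 ⇒ V=62.0078 exercise | (k=7,j=3): S=61.6859, (K−S)⁺=46.7541, hold=45.8713 ⇒ V=46.7541 exercise | (k=7,j=4): S=81.9508, (K−S)⁺=26.4892, hold=25.6065 ⇒ V=26.4892 exercise | (k=7,j=5): S=108.8729, (K−S)⁺=0.0000, hold=7.0266 ⇒ V=7.0266 continue | (k=7,j=6): S=144.6394, (K−S)⁺=0.0000, hold=0.0000 ⇒ V=0.0000 continue | (k=7,j=7): S=192.1558, (K−S)⁺=0.0000, hold=0.0000 ⇒ V=0.0000 continue  boundary S*=81.9508
step 6: (k=6,j=0): S=30.3228, (K−S)⁺=78.1172, hold=77.2344 ⇒ V=78.1172 exercise | (k=6,j=1): S=40.2843, (K−S)⁺=68.1557, hold=67.2729 ⇒ V=68.1557 exercise | (k=6,j=2): S=53.5184, (K−S)⁺=54.9216, hold=54.0389 ⇒ V=54.9216 exercise | (k=6,j=3): S=71.1000, (K−S)⁺=37.3400, hold=36.4572 ⇒ V=37.3400 exercise | (k=6,j=4): S=94.4575, (K−S)⁺=13.9825, hold=16.7499 ⇒ V=16.7499 continue | (k=6,j=5): S=125.4883, (K−S)⁺=0.0000, hold=3.5311 ⇒ V=3.5311 continue | (k=6,j=6): S=166.7132, (K−S)⁺=0.0000, hold=0.0000 ⇒ V=0.0000 continue  boundary S*=71.1000
step 5: (k=5,j=0): S=34.9504, (K−S)⁺=73.4896, hold=72.6068 ⇒ V=73.4896 exercise | (k=5,j=1): S=46.4322, (K−S)⁺=62.0078, hold=61.1250 ⇒ V=62.0078 exercise | (k=5,j=2): S=61.6859, (K−S)⁺=46.7541, hold=45.8713 ⇒ V=46.7541 exercise | (k=5,j=3): S=81.9508, (K−S)⁺=26.4892, hold=26.9606 ⇒ V=26.9606 continue | (k=5,j=4): S=108.8729, (K−S)⁺=0.0000, hold=10.1451 ⇒ V=10.1451 continue | (k=5,j=5): S=144.6394, (K−S)⁺=0.0000, hold=1.7745 ⇒ V=1.7745 continue  boundary S*=61.6859
step 4: (k=4,j=0): S=40.2843, (K−S)⁺=68.1557, hold=67.2729 ⇒ V=68.1557 exercise | (k=4,j=1): S=53.5184, (K−S)⁺=54.9216, hold=54.0389 ⇒ V=54.9216 exercise | (k=4,j=2): S=71.1000, (K−S)⁺=37.3400, hold=36.6879 ⇒ V=37.3400 exercise | (k=4,j=3): S=94.4575, (K−S)⁺=13.9825, hold=18.5128 ⇒ V=18.5128 continue | (k=4,j=4): S=125.4883, (K−S)⁺=0.0000, hold=5.9665 ⇒ V=5.9665 continue  boundary S*=71.1000
step 3: (k=3,j=0): S=46.4322, (K−S)⁺=62.0078, hold=61.1250 ⇒ V=62.0078 exercise | (k=3,j=1): S=61.6859, (K−S)⁺=46.7541, hold=45.8713 ⇒ V=46.7541 exercise | (k=3,j=2): S=81.9508, (K−S)⁺=26.4892, hold=27.8233 ⇒ V=27.8233 continue | (k=3,j=3): S=108.8729, (K−S)⁺=0.0000, hold=12.2228 ⇒ V=12.2228 continue  boundary S*=61.6859
step 2: (k=2,j=0): S=53.5184, (K−S)⁺=54.9216, hold=54.0389 ⇒ V=54.9216 exercise | (k=2,j=1): S=71.1000, (K−S)⁺=37.3400, hold=37.1100 ⇒ V=37.3400 exercise | (k=2,j=2): S=94.4575, (K−S)⁺=13.9825, hold=19.9630 ⇒ V=19.9630 continue  boundary S*=71.1000
step 1: (k=1,j=0): S=61.6859, (K−S)⁺=46.7541, hold=45.8713 ⇒ V=46.7541 exercise | (k=1,j=1): S=81.9508, (K−S)⁺=26.4892, hold=28.5329 ⇒ V=28.5329 continue  boundary S*=61.6859
step 0: (k=0,j=0): S=71.1000, (K−S)⁺=37.3400, hold=37.4572 ⇒ V=37.4572 continue  boundary S*=-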